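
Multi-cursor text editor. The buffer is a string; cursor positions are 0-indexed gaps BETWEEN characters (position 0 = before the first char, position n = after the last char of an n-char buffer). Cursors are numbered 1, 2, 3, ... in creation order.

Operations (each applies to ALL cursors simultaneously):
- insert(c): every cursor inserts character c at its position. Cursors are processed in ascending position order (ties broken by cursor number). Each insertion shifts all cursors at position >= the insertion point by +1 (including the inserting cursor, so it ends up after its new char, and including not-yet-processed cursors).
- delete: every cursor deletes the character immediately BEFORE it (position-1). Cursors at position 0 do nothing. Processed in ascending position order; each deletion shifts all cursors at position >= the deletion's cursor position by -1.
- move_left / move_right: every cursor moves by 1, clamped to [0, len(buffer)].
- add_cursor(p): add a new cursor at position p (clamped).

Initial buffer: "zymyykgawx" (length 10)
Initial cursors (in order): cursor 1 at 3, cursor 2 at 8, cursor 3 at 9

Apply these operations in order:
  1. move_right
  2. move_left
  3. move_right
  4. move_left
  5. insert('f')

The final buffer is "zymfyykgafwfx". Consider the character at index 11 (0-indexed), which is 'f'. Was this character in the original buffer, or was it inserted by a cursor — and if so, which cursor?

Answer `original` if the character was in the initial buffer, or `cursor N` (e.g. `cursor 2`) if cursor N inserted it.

After op 1 (move_right): buffer="zymyykgawx" (len 10), cursors c1@4 c2@9 c3@10, authorship ..........
After op 2 (move_left): buffer="zymyykgawx" (len 10), cursors c1@3 c2@8 c3@9, authorship ..........
After op 3 (move_right): buffer="zymyykgawx" (len 10), cursors c1@4 c2@9 c3@10, authorship ..........
After op 4 (move_left): buffer="zymyykgawx" (len 10), cursors c1@3 c2@8 c3@9, authorship ..........
After op 5 (insert('f')): buffer="zymfyykgafwfx" (len 13), cursors c1@4 c2@10 c3@12, authorship ...1.....2.3.
Authorship (.=original, N=cursor N): . . . 1 . . . . . 2 . 3 .
Index 11: author = 3

Answer: cursor 3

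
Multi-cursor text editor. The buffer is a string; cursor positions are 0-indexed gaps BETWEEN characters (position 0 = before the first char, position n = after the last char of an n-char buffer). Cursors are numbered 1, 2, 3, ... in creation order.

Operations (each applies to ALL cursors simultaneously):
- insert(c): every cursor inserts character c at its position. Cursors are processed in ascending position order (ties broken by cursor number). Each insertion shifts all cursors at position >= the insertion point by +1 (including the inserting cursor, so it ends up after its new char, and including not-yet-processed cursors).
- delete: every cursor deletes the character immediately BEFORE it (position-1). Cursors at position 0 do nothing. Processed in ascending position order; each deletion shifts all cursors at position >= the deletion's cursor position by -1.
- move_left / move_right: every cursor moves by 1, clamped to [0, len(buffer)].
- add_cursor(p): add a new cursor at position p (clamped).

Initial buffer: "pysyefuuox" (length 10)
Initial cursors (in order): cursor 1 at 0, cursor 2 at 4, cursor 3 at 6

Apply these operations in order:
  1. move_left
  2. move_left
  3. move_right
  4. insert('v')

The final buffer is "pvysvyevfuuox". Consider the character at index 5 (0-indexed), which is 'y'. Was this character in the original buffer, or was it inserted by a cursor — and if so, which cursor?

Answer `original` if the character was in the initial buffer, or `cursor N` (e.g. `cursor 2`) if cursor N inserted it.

After op 1 (move_left): buffer="pysyefuuox" (len 10), cursors c1@0 c2@3 c3@5, authorship ..........
After op 2 (move_left): buffer="pysyefuuox" (len 10), cursors c1@0 c2@2 c3@4, authorship ..........
After op 3 (move_right): buffer="pysyefuuox" (len 10), cursors c1@1 c2@3 c3@5, authorship ..........
After op 4 (insert('v')): buffer="pvysvyevfuuox" (len 13), cursors c1@2 c2@5 c3@8, authorship .1..2..3.....
Authorship (.=original, N=cursor N): . 1 . . 2 . . 3 . . . . .
Index 5: author = original

Answer: original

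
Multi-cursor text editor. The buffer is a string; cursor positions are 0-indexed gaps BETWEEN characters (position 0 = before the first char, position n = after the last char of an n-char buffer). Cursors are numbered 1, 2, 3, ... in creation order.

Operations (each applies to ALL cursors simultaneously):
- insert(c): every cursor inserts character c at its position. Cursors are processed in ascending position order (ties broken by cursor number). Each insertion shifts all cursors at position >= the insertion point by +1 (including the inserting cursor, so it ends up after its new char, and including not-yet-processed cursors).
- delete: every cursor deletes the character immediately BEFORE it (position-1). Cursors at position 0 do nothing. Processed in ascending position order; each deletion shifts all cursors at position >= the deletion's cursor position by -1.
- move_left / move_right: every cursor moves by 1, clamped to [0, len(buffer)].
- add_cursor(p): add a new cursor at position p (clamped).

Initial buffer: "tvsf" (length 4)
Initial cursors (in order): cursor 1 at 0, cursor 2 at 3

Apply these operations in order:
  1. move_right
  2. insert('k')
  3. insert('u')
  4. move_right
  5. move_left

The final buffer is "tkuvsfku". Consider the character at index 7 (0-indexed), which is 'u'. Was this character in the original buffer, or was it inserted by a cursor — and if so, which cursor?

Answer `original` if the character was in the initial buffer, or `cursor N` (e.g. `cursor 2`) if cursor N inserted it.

After op 1 (move_right): buffer="tvsf" (len 4), cursors c1@1 c2@4, authorship ....
After op 2 (insert('k')): buffer="tkvsfk" (len 6), cursors c1@2 c2@6, authorship .1...2
After op 3 (insert('u')): buffer="tkuvsfku" (len 8), cursors c1@3 c2@8, authorship .11...22
After op 4 (move_right): buffer="tkuvsfku" (len 8), cursors c1@4 c2@8, authorship .11...22
After op 5 (move_left): buffer="tkuvsfku" (len 8), cursors c1@3 c2@7, authorship .11...22
Authorship (.=original, N=cursor N): . 1 1 . . . 2 2
Index 7: author = 2

Answer: cursor 2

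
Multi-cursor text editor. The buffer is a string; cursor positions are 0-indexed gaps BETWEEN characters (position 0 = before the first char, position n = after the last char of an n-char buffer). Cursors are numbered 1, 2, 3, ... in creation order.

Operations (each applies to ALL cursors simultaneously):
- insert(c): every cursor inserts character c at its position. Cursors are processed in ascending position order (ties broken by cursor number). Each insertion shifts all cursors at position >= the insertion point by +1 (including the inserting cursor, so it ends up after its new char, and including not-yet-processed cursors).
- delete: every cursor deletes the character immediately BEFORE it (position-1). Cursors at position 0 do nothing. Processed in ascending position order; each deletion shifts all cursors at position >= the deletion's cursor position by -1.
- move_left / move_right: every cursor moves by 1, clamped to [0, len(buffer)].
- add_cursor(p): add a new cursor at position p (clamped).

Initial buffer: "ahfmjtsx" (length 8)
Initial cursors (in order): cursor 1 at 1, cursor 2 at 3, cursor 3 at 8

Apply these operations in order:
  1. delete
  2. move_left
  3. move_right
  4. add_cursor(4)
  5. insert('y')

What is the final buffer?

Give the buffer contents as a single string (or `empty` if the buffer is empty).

After op 1 (delete): buffer="hmjts" (len 5), cursors c1@0 c2@1 c3@5, authorship .....
After op 2 (move_left): buffer="hmjts" (len 5), cursors c1@0 c2@0 c3@4, authorship .....
After op 3 (move_right): buffer="hmjts" (len 5), cursors c1@1 c2@1 c3@5, authorship .....
After op 4 (add_cursor(4)): buffer="hmjts" (len 5), cursors c1@1 c2@1 c4@4 c3@5, authorship .....
After op 5 (insert('y')): buffer="hyymjtysy" (len 9), cursors c1@3 c2@3 c4@7 c3@9, authorship .12...4.3

Answer: hyymjtysy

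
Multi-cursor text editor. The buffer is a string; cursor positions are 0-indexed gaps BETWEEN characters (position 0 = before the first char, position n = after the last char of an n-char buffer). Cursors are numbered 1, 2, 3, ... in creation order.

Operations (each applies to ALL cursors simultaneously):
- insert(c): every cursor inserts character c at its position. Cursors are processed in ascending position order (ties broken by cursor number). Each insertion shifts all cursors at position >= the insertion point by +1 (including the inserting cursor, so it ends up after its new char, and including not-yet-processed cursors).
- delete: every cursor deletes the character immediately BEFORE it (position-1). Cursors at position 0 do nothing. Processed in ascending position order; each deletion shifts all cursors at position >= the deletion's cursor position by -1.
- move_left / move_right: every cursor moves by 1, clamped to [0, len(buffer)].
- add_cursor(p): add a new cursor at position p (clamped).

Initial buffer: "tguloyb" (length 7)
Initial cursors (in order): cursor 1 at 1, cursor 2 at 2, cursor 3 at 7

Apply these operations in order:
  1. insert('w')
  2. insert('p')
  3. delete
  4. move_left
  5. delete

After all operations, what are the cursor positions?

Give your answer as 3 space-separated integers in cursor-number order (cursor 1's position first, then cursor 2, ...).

Answer: 0 1 6

Derivation:
After op 1 (insert('w')): buffer="twgwuloybw" (len 10), cursors c1@2 c2@4 c3@10, authorship .1.2.....3
After op 2 (insert('p')): buffer="twpgwpuloybwp" (len 13), cursors c1@3 c2@6 c3@13, authorship .11.22.....33
After op 3 (delete): buffer="twgwuloybw" (len 10), cursors c1@2 c2@4 c3@10, authorship .1.2.....3
After op 4 (move_left): buffer="twgwuloybw" (len 10), cursors c1@1 c2@3 c3@9, authorship .1.2.....3
After op 5 (delete): buffer="wwuloyw" (len 7), cursors c1@0 c2@1 c3@6, authorship 12....3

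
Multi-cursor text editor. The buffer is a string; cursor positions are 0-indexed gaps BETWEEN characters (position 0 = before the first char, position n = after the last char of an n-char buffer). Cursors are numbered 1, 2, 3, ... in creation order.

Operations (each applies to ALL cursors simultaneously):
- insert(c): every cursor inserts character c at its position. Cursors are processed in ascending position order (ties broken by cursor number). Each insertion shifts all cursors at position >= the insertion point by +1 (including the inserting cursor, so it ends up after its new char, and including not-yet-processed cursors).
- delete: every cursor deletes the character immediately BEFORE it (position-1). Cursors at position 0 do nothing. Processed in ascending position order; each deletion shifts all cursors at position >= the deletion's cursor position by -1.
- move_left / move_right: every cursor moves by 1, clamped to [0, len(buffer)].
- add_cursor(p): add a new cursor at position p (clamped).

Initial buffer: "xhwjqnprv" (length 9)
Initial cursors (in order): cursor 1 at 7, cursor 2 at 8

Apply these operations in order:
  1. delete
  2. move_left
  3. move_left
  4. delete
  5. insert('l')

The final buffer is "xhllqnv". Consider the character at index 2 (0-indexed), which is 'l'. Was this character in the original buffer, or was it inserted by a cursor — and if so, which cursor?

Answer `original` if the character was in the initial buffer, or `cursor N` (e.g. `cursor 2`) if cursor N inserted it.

After op 1 (delete): buffer="xhwjqnv" (len 7), cursors c1@6 c2@6, authorship .......
After op 2 (move_left): buffer="xhwjqnv" (len 7), cursors c1@5 c2@5, authorship .......
After op 3 (move_left): buffer="xhwjqnv" (len 7), cursors c1@4 c2@4, authorship .......
After op 4 (delete): buffer="xhqnv" (len 5), cursors c1@2 c2@2, authorship .....
After op 5 (insert('l')): buffer="xhllqnv" (len 7), cursors c1@4 c2@4, authorship ..12...
Authorship (.=original, N=cursor N): . . 1 2 . . .
Index 2: author = 1

Answer: cursor 1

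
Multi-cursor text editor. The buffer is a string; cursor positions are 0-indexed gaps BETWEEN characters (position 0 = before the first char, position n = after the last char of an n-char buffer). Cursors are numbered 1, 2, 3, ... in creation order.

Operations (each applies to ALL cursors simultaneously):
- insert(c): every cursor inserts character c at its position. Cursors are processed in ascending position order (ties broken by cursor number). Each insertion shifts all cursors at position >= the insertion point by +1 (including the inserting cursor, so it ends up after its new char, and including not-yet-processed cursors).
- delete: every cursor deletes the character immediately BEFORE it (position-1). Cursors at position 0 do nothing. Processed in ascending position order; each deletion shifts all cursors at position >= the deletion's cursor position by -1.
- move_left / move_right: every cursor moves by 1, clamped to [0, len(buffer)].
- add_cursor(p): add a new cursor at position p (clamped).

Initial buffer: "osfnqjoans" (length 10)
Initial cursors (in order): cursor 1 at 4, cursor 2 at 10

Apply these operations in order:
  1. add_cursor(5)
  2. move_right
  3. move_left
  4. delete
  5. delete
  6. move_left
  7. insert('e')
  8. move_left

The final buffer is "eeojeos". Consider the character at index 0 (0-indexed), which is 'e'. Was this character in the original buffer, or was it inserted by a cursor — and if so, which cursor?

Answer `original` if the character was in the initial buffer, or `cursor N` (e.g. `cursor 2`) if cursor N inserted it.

After op 1 (add_cursor(5)): buffer="osfnqjoans" (len 10), cursors c1@4 c3@5 c2@10, authorship ..........
After op 2 (move_right): buffer="osfnqjoans" (len 10), cursors c1@5 c3@6 c2@10, authorship ..........
After op 3 (move_left): buffer="osfnqjoans" (len 10), cursors c1@4 c3@5 c2@9, authorship ..........
After op 4 (delete): buffer="osfjoas" (len 7), cursors c1@3 c3@3 c2@6, authorship .......
After op 5 (delete): buffer="ojos" (len 4), cursors c1@1 c3@1 c2@3, authorship ....
After op 6 (move_left): buffer="ojos" (len 4), cursors c1@0 c3@0 c2@2, authorship ....
After op 7 (insert('e')): buffer="eeojeos" (len 7), cursors c1@2 c3@2 c2@5, authorship 13..2..
After op 8 (move_left): buffer="eeojeos" (len 7), cursors c1@1 c3@1 c2@4, authorship 13..2..
Authorship (.=original, N=cursor N): 1 3 . . 2 . .
Index 0: author = 1

Answer: cursor 1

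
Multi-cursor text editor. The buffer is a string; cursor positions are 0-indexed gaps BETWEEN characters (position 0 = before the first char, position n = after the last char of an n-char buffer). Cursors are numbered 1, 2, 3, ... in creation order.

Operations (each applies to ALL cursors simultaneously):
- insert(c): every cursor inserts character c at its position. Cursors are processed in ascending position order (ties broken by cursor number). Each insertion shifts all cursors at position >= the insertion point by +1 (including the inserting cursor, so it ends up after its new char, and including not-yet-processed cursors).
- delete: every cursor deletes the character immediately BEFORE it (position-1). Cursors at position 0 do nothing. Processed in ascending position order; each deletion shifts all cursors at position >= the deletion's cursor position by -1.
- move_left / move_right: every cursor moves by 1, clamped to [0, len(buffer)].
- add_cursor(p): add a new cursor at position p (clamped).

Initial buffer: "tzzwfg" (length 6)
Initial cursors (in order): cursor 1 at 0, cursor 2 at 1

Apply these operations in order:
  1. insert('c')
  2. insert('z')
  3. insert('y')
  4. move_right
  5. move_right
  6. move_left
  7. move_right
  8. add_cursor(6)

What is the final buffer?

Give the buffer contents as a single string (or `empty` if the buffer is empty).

Answer: czytczyzzwfg

Derivation:
After op 1 (insert('c')): buffer="ctczzwfg" (len 8), cursors c1@1 c2@3, authorship 1.2.....
After op 2 (insert('z')): buffer="cztczzzwfg" (len 10), cursors c1@2 c2@5, authorship 11.22.....
After op 3 (insert('y')): buffer="czytczyzzwfg" (len 12), cursors c1@3 c2@7, authorship 111.222.....
After op 4 (move_right): buffer="czytczyzzwfg" (len 12), cursors c1@4 c2@8, authorship 111.222.....
After op 5 (move_right): buffer="czytczyzzwfg" (len 12), cursors c1@5 c2@9, authorship 111.222.....
After op 6 (move_left): buffer="czytczyzzwfg" (len 12), cursors c1@4 c2@8, authorship 111.222.....
After op 7 (move_right): buffer="czytczyzzwfg" (len 12), cursors c1@5 c2@9, authorship 111.222.....
After op 8 (add_cursor(6)): buffer="czytczyzzwfg" (len 12), cursors c1@5 c3@6 c2@9, authorship 111.222.....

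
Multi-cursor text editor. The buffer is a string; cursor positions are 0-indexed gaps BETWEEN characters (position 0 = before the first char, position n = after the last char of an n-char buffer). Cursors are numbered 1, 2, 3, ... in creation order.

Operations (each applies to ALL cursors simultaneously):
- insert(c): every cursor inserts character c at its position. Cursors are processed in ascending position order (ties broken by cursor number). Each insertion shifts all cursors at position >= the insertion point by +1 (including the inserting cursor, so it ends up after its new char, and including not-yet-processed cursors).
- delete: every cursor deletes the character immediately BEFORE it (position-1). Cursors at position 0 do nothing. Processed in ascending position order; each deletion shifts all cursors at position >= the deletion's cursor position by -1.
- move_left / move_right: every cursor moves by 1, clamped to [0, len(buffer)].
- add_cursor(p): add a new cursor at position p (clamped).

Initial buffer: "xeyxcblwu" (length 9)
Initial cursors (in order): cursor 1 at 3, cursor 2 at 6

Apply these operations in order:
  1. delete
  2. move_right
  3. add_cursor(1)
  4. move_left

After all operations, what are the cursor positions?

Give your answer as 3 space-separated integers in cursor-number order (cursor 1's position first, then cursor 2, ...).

After op 1 (delete): buffer="xexclwu" (len 7), cursors c1@2 c2@4, authorship .......
After op 2 (move_right): buffer="xexclwu" (len 7), cursors c1@3 c2@5, authorship .......
After op 3 (add_cursor(1)): buffer="xexclwu" (len 7), cursors c3@1 c1@3 c2@5, authorship .......
After op 4 (move_left): buffer="xexclwu" (len 7), cursors c3@0 c1@2 c2@4, authorship .......

Answer: 2 4 0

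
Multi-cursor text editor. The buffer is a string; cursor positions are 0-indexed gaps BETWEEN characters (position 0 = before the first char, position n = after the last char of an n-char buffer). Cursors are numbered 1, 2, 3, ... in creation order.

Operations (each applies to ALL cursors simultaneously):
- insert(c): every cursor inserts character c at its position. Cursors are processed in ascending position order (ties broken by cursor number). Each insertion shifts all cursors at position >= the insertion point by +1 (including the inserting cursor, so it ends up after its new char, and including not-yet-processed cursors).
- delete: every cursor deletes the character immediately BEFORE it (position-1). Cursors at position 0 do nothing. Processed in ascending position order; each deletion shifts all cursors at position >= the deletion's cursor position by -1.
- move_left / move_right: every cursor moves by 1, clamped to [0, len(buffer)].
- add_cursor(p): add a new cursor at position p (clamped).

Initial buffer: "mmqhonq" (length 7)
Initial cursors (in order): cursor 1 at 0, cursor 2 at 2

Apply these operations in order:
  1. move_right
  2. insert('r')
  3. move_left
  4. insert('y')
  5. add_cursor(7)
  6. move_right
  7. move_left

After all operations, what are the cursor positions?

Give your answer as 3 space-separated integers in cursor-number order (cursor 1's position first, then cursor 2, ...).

Answer: 2 6 7

Derivation:
After op 1 (move_right): buffer="mmqhonq" (len 7), cursors c1@1 c2@3, authorship .......
After op 2 (insert('r')): buffer="mrmqrhonq" (len 9), cursors c1@2 c2@5, authorship .1..2....
After op 3 (move_left): buffer="mrmqrhonq" (len 9), cursors c1@1 c2@4, authorship .1..2....
After op 4 (insert('y')): buffer="myrmqyrhonq" (len 11), cursors c1@2 c2@6, authorship .11..22....
After op 5 (add_cursor(7)): buffer="myrmqyrhonq" (len 11), cursors c1@2 c2@6 c3@7, authorship .11..22....
After op 6 (move_right): buffer="myrmqyrhonq" (len 11), cursors c1@3 c2@7 c3@8, authorship .11..22....
After op 7 (move_left): buffer="myrmqyrhonq" (len 11), cursors c1@2 c2@6 c3@7, authorship .11..22....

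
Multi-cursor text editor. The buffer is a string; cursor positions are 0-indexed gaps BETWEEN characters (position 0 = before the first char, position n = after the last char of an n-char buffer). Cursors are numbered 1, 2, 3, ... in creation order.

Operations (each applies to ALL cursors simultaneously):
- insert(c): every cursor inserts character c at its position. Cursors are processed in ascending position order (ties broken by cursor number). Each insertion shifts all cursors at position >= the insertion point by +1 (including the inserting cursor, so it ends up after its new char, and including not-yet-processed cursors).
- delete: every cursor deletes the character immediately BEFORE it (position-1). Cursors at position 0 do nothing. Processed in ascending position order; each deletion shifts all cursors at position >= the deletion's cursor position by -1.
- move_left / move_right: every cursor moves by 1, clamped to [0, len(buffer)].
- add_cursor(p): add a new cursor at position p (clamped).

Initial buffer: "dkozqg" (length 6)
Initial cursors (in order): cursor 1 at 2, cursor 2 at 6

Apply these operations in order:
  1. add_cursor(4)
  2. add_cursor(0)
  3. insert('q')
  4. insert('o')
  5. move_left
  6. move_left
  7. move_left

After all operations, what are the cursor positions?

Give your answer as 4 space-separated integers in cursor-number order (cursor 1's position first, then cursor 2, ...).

Answer: 3 11 7 0

Derivation:
After op 1 (add_cursor(4)): buffer="dkozqg" (len 6), cursors c1@2 c3@4 c2@6, authorship ......
After op 2 (add_cursor(0)): buffer="dkozqg" (len 6), cursors c4@0 c1@2 c3@4 c2@6, authorship ......
After op 3 (insert('q')): buffer="qdkqozqqgq" (len 10), cursors c4@1 c1@4 c3@7 c2@10, authorship 4..1..3..2
After op 4 (insert('o')): buffer="qodkqoozqoqgqo" (len 14), cursors c4@2 c1@6 c3@10 c2@14, authorship 44..11..33..22
After op 5 (move_left): buffer="qodkqoozqoqgqo" (len 14), cursors c4@1 c1@5 c3@9 c2@13, authorship 44..11..33..22
After op 6 (move_left): buffer="qodkqoozqoqgqo" (len 14), cursors c4@0 c1@4 c3@8 c2@12, authorship 44..11..33..22
After op 7 (move_left): buffer="qodkqoozqoqgqo" (len 14), cursors c4@0 c1@3 c3@7 c2@11, authorship 44..11..33..22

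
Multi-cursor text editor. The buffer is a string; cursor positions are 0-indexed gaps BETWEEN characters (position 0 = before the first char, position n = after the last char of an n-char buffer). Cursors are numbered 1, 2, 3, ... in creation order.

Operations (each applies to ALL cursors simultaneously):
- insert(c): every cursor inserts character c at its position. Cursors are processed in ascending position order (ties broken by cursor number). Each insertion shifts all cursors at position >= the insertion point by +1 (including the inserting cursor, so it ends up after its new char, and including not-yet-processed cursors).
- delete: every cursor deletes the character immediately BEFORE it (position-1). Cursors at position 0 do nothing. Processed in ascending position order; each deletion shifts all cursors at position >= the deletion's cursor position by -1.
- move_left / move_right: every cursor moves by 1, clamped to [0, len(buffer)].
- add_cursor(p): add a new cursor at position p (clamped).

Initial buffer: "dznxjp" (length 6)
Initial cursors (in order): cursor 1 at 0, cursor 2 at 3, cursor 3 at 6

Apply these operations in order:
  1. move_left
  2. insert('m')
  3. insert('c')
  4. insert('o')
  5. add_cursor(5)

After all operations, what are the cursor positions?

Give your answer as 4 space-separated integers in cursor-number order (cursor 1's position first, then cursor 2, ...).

Answer: 3 8 14 5

Derivation:
After op 1 (move_left): buffer="dznxjp" (len 6), cursors c1@0 c2@2 c3@5, authorship ......
After op 2 (insert('m')): buffer="mdzmnxjmp" (len 9), cursors c1@1 c2@4 c3@8, authorship 1..2...3.
After op 3 (insert('c')): buffer="mcdzmcnxjmcp" (len 12), cursors c1@2 c2@6 c3@11, authorship 11..22...33.
After op 4 (insert('o')): buffer="mcodzmconxjmcop" (len 15), cursors c1@3 c2@8 c3@14, authorship 111..222...333.
After op 5 (add_cursor(5)): buffer="mcodzmconxjmcop" (len 15), cursors c1@3 c4@5 c2@8 c3@14, authorship 111..222...333.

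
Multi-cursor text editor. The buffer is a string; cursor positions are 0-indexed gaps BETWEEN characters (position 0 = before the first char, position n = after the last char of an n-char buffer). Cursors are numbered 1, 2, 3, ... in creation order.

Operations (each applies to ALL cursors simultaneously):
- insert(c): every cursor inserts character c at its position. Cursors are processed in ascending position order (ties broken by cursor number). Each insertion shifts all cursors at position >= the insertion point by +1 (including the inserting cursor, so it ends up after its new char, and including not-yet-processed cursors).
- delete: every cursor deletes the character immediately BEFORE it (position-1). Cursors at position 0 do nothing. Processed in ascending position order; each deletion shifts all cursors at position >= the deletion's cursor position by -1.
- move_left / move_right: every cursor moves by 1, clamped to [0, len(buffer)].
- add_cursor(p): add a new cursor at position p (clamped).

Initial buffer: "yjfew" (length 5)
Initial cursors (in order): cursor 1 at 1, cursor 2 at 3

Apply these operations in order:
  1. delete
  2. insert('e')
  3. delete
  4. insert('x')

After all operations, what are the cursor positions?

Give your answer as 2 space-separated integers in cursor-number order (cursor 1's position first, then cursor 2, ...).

After op 1 (delete): buffer="jew" (len 3), cursors c1@0 c2@1, authorship ...
After op 2 (insert('e')): buffer="ejeew" (len 5), cursors c1@1 c2@3, authorship 1.2..
After op 3 (delete): buffer="jew" (len 3), cursors c1@0 c2@1, authorship ...
After op 4 (insert('x')): buffer="xjxew" (len 5), cursors c1@1 c2@3, authorship 1.2..

Answer: 1 3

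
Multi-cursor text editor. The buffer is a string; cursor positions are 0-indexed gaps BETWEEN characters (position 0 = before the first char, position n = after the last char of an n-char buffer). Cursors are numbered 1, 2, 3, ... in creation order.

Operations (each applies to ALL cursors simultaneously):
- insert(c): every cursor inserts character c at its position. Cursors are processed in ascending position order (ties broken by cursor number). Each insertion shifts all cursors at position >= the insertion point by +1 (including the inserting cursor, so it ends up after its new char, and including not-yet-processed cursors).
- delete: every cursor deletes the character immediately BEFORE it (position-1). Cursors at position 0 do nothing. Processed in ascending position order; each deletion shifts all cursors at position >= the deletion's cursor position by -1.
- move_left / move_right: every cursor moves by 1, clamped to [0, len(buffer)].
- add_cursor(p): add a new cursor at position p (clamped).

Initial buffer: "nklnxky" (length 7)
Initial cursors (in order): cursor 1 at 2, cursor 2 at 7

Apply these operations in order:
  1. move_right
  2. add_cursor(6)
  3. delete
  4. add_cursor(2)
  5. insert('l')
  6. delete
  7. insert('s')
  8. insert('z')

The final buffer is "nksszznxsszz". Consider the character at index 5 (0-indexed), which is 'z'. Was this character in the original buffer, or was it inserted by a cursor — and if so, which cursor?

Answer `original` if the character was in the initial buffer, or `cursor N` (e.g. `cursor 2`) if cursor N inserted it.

After op 1 (move_right): buffer="nklnxky" (len 7), cursors c1@3 c2@7, authorship .......
After op 2 (add_cursor(6)): buffer="nklnxky" (len 7), cursors c1@3 c3@6 c2@7, authorship .......
After op 3 (delete): buffer="nknx" (len 4), cursors c1@2 c2@4 c3@4, authorship ....
After op 4 (add_cursor(2)): buffer="nknx" (len 4), cursors c1@2 c4@2 c2@4 c3@4, authorship ....
After op 5 (insert('l')): buffer="nkllnxll" (len 8), cursors c1@4 c4@4 c2@8 c3@8, authorship ..14..23
After op 6 (delete): buffer="nknx" (len 4), cursors c1@2 c4@2 c2@4 c3@4, authorship ....
After op 7 (insert('s')): buffer="nkssnxss" (len 8), cursors c1@4 c4@4 c2@8 c3@8, authorship ..14..23
After op 8 (insert('z')): buffer="nksszznxsszz" (len 12), cursors c1@6 c4@6 c2@12 c3@12, authorship ..1414..2323
Authorship (.=original, N=cursor N): . . 1 4 1 4 . . 2 3 2 3
Index 5: author = 4

Answer: cursor 4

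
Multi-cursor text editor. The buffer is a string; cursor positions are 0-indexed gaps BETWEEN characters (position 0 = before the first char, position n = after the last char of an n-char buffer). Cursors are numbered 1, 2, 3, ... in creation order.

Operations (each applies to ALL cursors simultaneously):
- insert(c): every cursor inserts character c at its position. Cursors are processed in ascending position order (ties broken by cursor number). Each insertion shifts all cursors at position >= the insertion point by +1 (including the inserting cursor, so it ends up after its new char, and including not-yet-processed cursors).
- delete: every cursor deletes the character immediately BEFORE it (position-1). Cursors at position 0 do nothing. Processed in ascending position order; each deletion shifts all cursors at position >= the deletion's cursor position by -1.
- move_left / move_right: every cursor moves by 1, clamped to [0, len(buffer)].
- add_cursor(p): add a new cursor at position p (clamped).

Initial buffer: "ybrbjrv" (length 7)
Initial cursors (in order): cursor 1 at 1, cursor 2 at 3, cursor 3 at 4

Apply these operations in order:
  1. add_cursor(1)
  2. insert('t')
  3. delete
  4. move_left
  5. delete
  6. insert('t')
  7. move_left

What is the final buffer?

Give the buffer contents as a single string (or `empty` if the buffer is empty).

Answer: ttyttbjrv

Derivation:
After op 1 (add_cursor(1)): buffer="ybrbjrv" (len 7), cursors c1@1 c4@1 c2@3 c3@4, authorship .......
After op 2 (insert('t')): buffer="yttbrtbtjrv" (len 11), cursors c1@3 c4@3 c2@6 c3@8, authorship .14..2.3...
After op 3 (delete): buffer="ybrbjrv" (len 7), cursors c1@1 c4@1 c2@3 c3@4, authorship .......
After op 4 (move_left): buffer="ybrbjrv" (len 7), cursors c1@0 c4@0 c2@2 c3@3, authorship .......
After op 5 (delete): buffer="ybjrv" (len 5), cursors c1@0 c4@0 c2@1 c3@1, authorship .....
After op 6 (insert('t')): buffer="ttyttbjrv" (len 9), cursors c1@2 c4@2 c2@5 c3@5, authorship 14.23....
After op 7 (move_left): buffer="ttyttbjrv" (len 9), cursors c1@1 c4@1 c2@4 c3@4, authorship 14.23....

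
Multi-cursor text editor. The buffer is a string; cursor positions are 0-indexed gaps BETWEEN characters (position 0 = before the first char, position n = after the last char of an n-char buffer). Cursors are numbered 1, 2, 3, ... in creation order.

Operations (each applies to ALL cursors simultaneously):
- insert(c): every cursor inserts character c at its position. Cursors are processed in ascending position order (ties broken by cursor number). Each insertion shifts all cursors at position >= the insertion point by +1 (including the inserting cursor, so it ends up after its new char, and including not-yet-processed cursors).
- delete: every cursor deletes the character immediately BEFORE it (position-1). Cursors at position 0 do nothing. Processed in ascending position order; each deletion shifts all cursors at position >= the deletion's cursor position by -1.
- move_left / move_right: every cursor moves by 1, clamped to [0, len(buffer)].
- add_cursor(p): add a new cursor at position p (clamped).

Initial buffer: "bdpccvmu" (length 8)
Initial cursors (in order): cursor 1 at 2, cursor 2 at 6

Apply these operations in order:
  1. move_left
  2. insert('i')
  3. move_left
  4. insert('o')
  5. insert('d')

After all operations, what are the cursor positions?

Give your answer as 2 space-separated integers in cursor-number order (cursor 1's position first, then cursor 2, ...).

After op 1 (move_left): buffer="bdpccvmu" (len 8), cursors c1@1 c2@5, authorship ........
After op 2 (insert('i')): buffer="bidpccivmu" (len 10), cursors c1@2 c2@7, authorship .1....2...
After op 3 (move_left): buffer="bidpccivmu" (len 10), cursors c1@1 c2@6, authorship .1....2...
After op 4 (insert('o')): buffer="boidpccoivmu" (len 12), cursors c1@2 c2@8, authorship .11....22...
After op 5 (insert('d')): buffer="bodidpccodivmu" (len 14), cursors c1@3 c2@10, authorship .111....222...

Answer: 3 10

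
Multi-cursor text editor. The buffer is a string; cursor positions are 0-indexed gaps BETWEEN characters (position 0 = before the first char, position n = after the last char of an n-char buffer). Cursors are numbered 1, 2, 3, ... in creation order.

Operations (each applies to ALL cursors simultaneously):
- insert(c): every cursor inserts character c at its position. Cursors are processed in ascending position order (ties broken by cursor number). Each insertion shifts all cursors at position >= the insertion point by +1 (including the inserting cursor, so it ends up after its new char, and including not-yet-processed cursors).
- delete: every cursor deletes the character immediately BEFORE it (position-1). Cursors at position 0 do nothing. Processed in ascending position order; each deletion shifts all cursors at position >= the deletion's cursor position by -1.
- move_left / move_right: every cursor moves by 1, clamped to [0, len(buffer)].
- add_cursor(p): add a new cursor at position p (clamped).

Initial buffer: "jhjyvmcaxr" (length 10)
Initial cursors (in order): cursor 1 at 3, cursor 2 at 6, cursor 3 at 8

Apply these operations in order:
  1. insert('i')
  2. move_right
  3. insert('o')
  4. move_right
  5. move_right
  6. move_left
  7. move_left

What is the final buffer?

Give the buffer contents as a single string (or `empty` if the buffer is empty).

After op 1 (insert('i')): buffer="jhjiyvmicaixr" (len 13), cursors c1@4 c2@8 c3@11, authorship ...1...2..3..
After op 2 (move_right): buffer="jhjiyvmicaixr" (len 13), cursors c1@5 c2@9 c3@12, authorship ...1...2..3..
After op 3 (insert('o')): buffer="jhjiyovmicoaixor" (len 16), cursors c1@6 c2@11 c3@15, authorship ...1.1..2.2.3.3.
After op 4 (move_right): buffer="jhjiyovmicoaixor" (len 16), cursors c1@7 c2@12 c3@16, authorship ...1.1..2.2.3.3.
After op 5 (move_right): buffer="jhjiyovmicoaixor" (len 16), cursors c1@8 c2@13 c3@16, authorship ...1.1..2.2.3.3.
After op 6 (move_left): buffer="jhjiyovmicoaixor" (len 16), cursors c1@7 c2@12 c3@15, authorship ...1.1..2.2.3.3.
After op 7 (move_left): buffer="jhjiyovmicoaixor" (len 16), cursors c1@6 c2@11 c3@14, authorship ...1.1..2.2.3.3.

Answer: jhjiyovmicoaixor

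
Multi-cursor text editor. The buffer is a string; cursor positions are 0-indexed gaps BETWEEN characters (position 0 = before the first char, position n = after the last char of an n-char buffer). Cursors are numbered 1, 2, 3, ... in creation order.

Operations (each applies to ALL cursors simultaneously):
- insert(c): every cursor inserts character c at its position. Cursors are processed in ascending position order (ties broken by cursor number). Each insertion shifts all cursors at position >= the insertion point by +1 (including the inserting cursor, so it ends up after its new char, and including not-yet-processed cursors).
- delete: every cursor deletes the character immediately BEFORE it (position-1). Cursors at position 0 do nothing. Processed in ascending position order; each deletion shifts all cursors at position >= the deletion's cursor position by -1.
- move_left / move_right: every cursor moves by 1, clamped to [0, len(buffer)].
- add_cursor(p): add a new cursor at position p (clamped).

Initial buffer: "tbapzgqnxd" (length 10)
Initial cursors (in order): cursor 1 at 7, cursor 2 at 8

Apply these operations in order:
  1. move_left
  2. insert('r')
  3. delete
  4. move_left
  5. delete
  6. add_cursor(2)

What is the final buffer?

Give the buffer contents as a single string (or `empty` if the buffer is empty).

Answer: tbapqnxd

Derivation:
After op 1 (move_left): buffer="tbapzgqnxd" (len 10), cursors c1@6 c2@7, authorship ..........
After op 2 (insert('r')): buffer="tbapzgrqrnxd" (len 12), cursors c1@7 c2@9, authorship ......1.2...
After op 3 (delete): buffer="tbapzgqnxd" (len 10), cursors c1@6 c2@7, authorship ..........
After op 4 (move_left): buffer="tbapzgqnxd" (len 10), cursors c1@5 c2@6, authorship ..........
After op 5 (delete): buffer="tbapqnxd" (len 8), cursors c1@4 c2@4, authorship ........
After op 6 (add_cursor(2)): buffer="tbapqnxd" (len 8), cursors c3@2 c1@4 c2@4, authorship ........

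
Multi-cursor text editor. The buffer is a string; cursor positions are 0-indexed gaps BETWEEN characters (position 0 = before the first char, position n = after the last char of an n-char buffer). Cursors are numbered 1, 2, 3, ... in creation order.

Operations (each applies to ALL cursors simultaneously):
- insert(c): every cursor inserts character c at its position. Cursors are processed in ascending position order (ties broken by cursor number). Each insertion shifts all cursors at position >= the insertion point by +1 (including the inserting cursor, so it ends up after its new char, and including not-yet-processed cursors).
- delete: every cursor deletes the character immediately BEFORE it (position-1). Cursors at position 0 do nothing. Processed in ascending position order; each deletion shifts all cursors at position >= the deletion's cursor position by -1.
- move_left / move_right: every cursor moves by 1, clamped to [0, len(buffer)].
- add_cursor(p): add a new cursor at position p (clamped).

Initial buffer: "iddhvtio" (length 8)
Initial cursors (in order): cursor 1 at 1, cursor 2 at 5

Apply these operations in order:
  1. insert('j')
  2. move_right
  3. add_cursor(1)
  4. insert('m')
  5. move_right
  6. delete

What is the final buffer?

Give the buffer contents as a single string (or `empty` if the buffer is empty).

After op 1 (insert('j')): buffer="ijddhvjtio" (len 10), cursors c1@2 c2@7, authorship .1....2...
After op 2 (move_right): buffer="ijddhvjtio" (len 10), cursors c1@3 c2@8, authorship .1....2...
After op 3 (add_cursor(1)): buffer="ijddhvjtio" (len 10), cursors c3@1 c1@3 c2@8, authorship .1....2...
After op 4 (insert('m')): buffer="imjdmdhvjtmio" (len 13), cursors c3@2 c1@5 c2@11, authorship .31.1...2.2..
After op 5 (move_right): buffer="imjdmdhvjtmio" (len 13), cursors c3@3 c1@6 c2@12, authorship .31.1...2.2..
After op 6 (delete): buffer="imdmhvjtmo" (len 10), cursors c3@2 c1@4 c2@9, authorship .3.1..2.2.

Answer: imdmhvjtmo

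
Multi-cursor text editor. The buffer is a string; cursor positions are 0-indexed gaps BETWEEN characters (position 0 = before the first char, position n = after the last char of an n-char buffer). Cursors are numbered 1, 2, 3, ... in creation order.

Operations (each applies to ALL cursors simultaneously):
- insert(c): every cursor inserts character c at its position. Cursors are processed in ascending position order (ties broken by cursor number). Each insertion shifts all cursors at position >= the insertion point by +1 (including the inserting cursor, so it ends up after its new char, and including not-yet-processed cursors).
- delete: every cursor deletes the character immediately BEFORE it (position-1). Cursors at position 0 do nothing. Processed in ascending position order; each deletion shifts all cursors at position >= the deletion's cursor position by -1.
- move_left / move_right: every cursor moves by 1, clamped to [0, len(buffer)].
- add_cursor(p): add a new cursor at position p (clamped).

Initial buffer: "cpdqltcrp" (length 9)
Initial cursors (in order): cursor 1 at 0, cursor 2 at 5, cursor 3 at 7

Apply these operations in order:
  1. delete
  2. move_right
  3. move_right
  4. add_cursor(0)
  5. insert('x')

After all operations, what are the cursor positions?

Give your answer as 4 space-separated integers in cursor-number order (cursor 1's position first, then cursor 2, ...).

Answer: 4 9 11 1

Derivation:
After op 1 (delete): buffer="cpdqtrp" (len 7), cursors c1@0 c2@4 c3@5, authorship .......
After op 2 (move_right): buffer="cpdqtrp" (len 7), cursors c1@1 c2@5 c3@6, authorship .......
After op 3 (move_right): buffer="cpdqtrp" (len 7), cursors c1@2 c2@6 c3@7, authorship .......
After op 4 (add_cursor(0)): buffer="cpdqtrp" (len 7), cursors c4@0 c1@2 c2@6 c3@7, authorship .......
After op 5 (insert('x')): buffer="xcpxdqtrxpx" (len 11), cursors c4@1 c1@4 c2@9 c3@11, authorship 4..1....2.3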